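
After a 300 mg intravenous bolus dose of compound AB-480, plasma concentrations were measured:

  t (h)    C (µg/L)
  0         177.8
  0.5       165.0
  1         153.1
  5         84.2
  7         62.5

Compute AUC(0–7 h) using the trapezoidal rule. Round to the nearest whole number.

Trapezoidal AUC_0→7:
  [0→0.5]: (177.8+165.0)/2 × 0.5 = 85.7
  [0.5→1]: (165.0+153.1)/2 × 0.5 = 79.525
  [1→5]: (153.1+84.2)/2 × 4 = 474.6
  [5→7]: (84.2+62.5)/2 × 2 = 146.7
  Sum = 786.525 µg/L·h

AUC = 787 µg/L·h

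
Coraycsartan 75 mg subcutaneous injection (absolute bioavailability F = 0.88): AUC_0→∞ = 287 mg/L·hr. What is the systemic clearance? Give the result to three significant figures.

CL = F × Dose / AUC_0→∞
   = 0.88 × 75 / 287 = 0.229965 L/hr

CL = 0.230 L/hr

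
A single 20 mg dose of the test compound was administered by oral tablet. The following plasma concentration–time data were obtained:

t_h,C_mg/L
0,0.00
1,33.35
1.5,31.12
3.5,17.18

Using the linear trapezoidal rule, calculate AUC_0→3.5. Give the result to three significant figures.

Trapezoidal AUC_0→3.5:
  [0→1]: (0.00+33.35)/2 × 1 = 16.675
  [1→1.5]: (33.35+31.12)/2 × 0.5 = 16.1175
  [1.5→3.5]: (31.12+17.18)/2 × 2 = 48.3
  Sum = 81.0925 mg/L·h

AUC = 81.1 mg/L·h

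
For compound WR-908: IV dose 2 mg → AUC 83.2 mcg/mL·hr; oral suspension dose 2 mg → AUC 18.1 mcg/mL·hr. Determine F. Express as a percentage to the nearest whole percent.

F = 22%

F = (AUC_ev / D_ev) / (AUC_iv / D_iv)
  = (18.1/2) / (83.2/2)
  = 9.05 / 41.6 = 0.2175
  = 21.75%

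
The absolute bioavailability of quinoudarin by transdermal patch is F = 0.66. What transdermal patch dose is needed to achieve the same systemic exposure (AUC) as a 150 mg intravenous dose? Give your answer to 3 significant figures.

D_transdermal = 227 mg

For equal systemic exposure: F × D_ev = D_iv
D_ev = D_iv / F = 150 / 0.66 = 227.273 mg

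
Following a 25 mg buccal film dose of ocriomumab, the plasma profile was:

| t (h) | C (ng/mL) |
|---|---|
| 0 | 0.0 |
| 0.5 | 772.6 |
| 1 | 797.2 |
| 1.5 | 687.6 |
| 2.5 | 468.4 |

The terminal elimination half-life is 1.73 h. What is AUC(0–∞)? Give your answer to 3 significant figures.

Trapezoidal AUC_0→2.5:
  [0→0.5]: (0.0+772.6)/2 × 0.5 = 193.15
  [0.5→1]: (772.6+797.2)/2 × 0.5 = 392.45
  [1→1.5]: (797.2+687.6)/2 × 0.5 = 371.2
  [1.5→2.5]: (687.6+468.4)/2 × 1 = 578.0
  Sum = 1534.8 ng/mL·h
k_e = ln2 / t½ = 0.693147 / 1.73 = 0.4007 h^-1
Extrapolated tail: C_last / k_e = 468.4 / 0.4007 = 1168.954
AUC_0→∞ = 1534.8 + 1168.954 = 2703.754 ng/mL·h

AUC = 2700 ng/mL·h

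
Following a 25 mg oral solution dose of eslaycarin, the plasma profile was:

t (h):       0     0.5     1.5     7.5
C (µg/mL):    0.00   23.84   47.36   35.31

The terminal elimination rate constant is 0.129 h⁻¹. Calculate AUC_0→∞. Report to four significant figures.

AUC = 563.3 µg/mL·h

Trapezoidal AUC_0→7.5:
  [0→0.5]: (0.00+23.84)/2 × 0.5 = 5.96
  [0.5→1.5]: (23.84+47.36)/2 × 1 = 35.6
  [1.5→7.5]: (47.36+35.31)/2 × 6 = 248.01
  Sum = 289.57 µg/mL·h
Extrapolated tail: C_last / k_e = 35.31 / 0.129 = 273.721
AUC_0→∞ = 289.57 + 273.721 = 563.291 µg/mL·h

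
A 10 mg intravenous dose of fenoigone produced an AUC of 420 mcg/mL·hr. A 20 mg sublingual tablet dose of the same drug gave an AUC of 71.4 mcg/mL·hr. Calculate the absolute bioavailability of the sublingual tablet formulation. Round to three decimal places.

F = 0.085

F = (AUC_ev / D_ev) / (AUC_iv / D_iv)
  = (71.4/20) / (420/10)
  = 3.57 / 42 = 0.0850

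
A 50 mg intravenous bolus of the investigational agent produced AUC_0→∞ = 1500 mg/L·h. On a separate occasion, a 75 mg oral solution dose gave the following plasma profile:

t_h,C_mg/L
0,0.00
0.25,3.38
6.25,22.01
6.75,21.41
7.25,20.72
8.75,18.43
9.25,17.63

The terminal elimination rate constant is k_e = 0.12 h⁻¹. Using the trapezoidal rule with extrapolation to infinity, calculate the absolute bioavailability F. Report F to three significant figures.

F = 0.126

Trapezoidal AUC_0→9.25 (oral solution):
  [0→0.25]: (0.00+3.38)/2 × 0.25 = 0.4225
  [0.25→6.25]: (3.38+22.01)/2 × 6 = 76.17
  [6.25→6.75]: (22.01+21.41)/2 × 0.5 = 10.855
  [6.75→7.25]: (21.41+20.72)/2 × 0.5 = 10.5325
  [7.25→8.75]: (20.72+18.43)/2 × 1.5 = 29.3625
  [8.75→9.25]: (18.43+17.63)/2 × 0.5 = 9.015
  Sum = 136.3575 mg/L·h
Tail: C_last/k_e = 17.63/0.12 = 146.917
AUC_0→∞ (oral solution) = 136.3575 + 146.917 = 283.2745 mg/L·h
F = (AUC_ev/D_ev)/(AUC_iv/D_iv) = (283.2745/75)/(1500/50) = 3.77699/30 = 0.1259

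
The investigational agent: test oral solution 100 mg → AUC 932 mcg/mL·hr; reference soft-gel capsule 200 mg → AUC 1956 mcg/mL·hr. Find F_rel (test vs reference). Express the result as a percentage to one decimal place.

F_rel = (AUC_test/D_test) / (AUC_ref/D_ref)
      = (932/100) / (1956/200)
      = 9.32 / 9.78 = 0.9530 = 95.30%

F_rel = 95.3%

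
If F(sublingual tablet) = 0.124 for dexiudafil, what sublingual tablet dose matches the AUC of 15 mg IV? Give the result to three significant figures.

For equal systemic exposure: F × D_ev = D_iv
D_ev = D_iv / F = 15 / 0.124 = 120.968 mg

D_sublingual = 121 mg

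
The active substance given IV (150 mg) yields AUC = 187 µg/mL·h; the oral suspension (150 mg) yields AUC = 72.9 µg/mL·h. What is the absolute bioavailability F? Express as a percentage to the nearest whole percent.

F = (AUC_ev / D_ev) / (AUC_iv / D_iv)
  = (72.9/150) / (187/150)
  = 0.486 / 1.24667 = 0.3898
  = 38.98%

F = 39%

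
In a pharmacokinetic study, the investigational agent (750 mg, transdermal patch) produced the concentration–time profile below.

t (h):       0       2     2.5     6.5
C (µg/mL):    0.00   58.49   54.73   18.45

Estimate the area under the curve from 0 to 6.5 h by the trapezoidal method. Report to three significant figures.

Trapezoidal AUC_0→6.5:
  [0→2]: (0.00+58.49)/2 × 2 = 58.49
  [2→2.5]: (58.49+54.73)/2 × 0.5 = 28.305
  [2.5→6.5]: (54.73+18.45)/2 × 4 = 146.36
  Sum = 233.155 µg/mL·h

AUC = 233 µg/mL·h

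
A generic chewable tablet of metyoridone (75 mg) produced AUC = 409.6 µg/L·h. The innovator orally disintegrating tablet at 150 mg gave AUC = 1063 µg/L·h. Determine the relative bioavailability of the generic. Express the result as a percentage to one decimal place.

F_rel = 77.1%

F_rel = (AUC_test/D_test) / (AUC_ref/D_ref)
      = (409.6/75) / (1063/150)
      = 5.46133 / 7.08667 = 0.7706 = 77.06%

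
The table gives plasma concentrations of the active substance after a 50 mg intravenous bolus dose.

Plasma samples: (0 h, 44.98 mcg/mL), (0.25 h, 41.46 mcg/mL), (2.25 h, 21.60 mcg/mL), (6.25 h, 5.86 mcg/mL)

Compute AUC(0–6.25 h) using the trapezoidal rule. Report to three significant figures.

AUC = 129 mcg/mL·h

Trapezoidal AUC_0→6.25:
  [0→0.25]: (44.98+41.46)/2 × 0.25 = 10.805
  [0.25→2.25]: (41.46+21.60)/2 × 2 = 63.06
  [2.25→6.25]: (21.60+5.86)/2 × 4 = 54.92
  Sum = 128.785 mcg/mL·h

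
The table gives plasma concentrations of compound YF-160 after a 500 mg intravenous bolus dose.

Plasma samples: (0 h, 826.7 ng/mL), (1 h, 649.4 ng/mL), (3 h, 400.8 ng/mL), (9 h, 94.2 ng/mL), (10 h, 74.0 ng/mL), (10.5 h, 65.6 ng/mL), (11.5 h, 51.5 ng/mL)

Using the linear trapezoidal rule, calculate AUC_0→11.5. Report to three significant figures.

AUC = 3450 ng/mL·h

Trapezoidal AUC_0→11.5:
  [0→1]: (826.7+649.4)/2 × 1 = 738.05
  [1→3]: (649.4+400.8)/2 × 2 = 1050.2
  [3→9]: (400.8+94.2)/2 × 6 = 1485.0
  [9→10]: (94.2+74.0)/2 × 1 = 84.1
  [10→10.5]: (74.0+65.6)/2 × 0.5 = 34.9
  [10.5→11.5]: (65.6+51.5)/2 × 1 = 58.55
  Sum = 3450.8 ng/mL·h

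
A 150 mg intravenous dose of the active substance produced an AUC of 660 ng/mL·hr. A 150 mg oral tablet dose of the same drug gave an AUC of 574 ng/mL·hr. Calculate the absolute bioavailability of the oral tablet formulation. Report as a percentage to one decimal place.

F = (AUC_ev / D_ev) / (AUC_iv / D_iv)
  = (574/150) / (660/150)
  = 3.82667 / 4.4 = 0.8697
  = 86.97%

F = 87.0%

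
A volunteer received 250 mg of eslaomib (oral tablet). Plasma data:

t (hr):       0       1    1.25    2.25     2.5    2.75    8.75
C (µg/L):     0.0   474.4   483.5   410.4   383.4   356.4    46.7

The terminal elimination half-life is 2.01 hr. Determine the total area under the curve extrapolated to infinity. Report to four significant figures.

AUC = 2340 µg/L·hr

Trapezoidal AUC_0→8.75:
  [0→1]: (0.0+474.4)/2 × 1 = 237.2
  [1→1.25]: (474.4+483.5)/2 × 0.25 = 119.7375
  [1.25→2.25]: (483.5+410.4)/2 × 1 = 446.95
  [2.25→2.5]: (410.4+383.4)/2 × 0.25 = 99.225
  [2.5→2.75]: (383.4+356.4)/2 × 0.25 = 92.475
  [2.75→8.75]: (356.4+46.7)/2 × 6 = 1209.3
  Sum = 2204.8875 µg/L·hr
k_e = ln2 / t½ = 0.693147 / 2.01 = 0.3448 hr^-1
Extrapolated tail: C_last / k_e = 46.7 / 0.3448 = 135.441
AUC_0→∞ = 2204.8875 + 135.441 = 2340.3285 µg/L·hr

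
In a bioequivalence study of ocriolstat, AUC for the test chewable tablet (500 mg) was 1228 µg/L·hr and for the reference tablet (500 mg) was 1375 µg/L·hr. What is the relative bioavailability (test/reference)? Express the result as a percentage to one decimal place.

F_rel = (AUC_test/D_test) / (AUC_ref/D_ref)
      = (1228/500) / (1375/500)
      = 2.456 / 2.75 = 0.8931 = 89.31%

F_rel = 89.3%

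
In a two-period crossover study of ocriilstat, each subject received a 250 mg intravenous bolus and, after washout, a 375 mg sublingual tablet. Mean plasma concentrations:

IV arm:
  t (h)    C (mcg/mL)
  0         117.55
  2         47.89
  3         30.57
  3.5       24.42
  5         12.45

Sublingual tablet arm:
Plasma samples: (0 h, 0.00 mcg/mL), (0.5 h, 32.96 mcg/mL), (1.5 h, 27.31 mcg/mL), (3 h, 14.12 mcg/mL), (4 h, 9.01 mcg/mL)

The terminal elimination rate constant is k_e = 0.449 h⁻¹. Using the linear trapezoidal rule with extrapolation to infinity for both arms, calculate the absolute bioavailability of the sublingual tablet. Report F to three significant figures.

Trapezoidal AUC_0→5 (IV):
  [0→2]: (117.55+47.89)/2 × 2 = 165.44
  [2→3]: (47.89+30.57)/2 × 1 = 39.23
  [3→3.5]: (30.57+24.42)/2 × 0.5 = 13.7475
  [3.5→5]: (24.42+12.45)/2 × 1.5 = 27.6525
  Sum = 246.07 mcg/mL·h
IV tail: 12.45/0.449 = 27.728; AUC_iv,0→∞ = 246.07 + 27.728 = 273.798 mcg/mL·h
Trapezoidal AUC_0→4 (sublingual tablet):
  [0→0.5]: (0.00+32.96)/2 × 0.5 = 8.24
  [0.5→1.5]: (32.96+27.31)/2 × 1 = 30.135
  [1.5→3]: (27.31+14.12)/2 × 1.5 = 31.0725
  [3→4]: (14.12+9.01)/2 × 1 = 11.565
  Sum = 81.0125 mcg/mL·h
sublingual tablet tail: 9.01/0.449 = 20.067; AUC_ev,0→∞ = 81.0125 + 20.067 = 101.0795 mcg/mL·h
F = (AUC_ev/D_ev)/(AUC_iv/D_iv) = (101.0795/375)/(273.798/250) = 0.269545/1.095192 = 0.2461

F = 0.246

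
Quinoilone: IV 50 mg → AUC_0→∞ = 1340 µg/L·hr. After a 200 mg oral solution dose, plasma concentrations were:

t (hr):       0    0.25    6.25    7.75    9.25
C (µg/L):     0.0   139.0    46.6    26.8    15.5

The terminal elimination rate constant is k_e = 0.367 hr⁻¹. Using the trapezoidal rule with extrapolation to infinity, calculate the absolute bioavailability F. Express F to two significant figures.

Trapezoidal AUC_0→9.25 (oral solution):
  [0→0.25]: (0.0+139.0)/2 × 0.25 = 17.375
  [0.25→6.25]: (139.0+46.6)/2 × 6 = 556.8
  [6.25→7.75]: (46.6+26.8)/2 × 1.5 = 55.05
  [7.75→9.25]: (26.8+15.5)/2 × 1.5 = 31.725
  Sum = 660.95 µg/L·hr
Tail: C_last/k_e = 15.5/0.367 = 42.234
AUC_0→∞ (oral solution) = 660.95 + 42.234 = 703.184 µg/L·hr
F = (AUC_ev/D_ev)/(AUC_iv/D_iv) = (703.184/200)/(1340/50) = 3.51592/26.8 = 0.1312

F = 0.13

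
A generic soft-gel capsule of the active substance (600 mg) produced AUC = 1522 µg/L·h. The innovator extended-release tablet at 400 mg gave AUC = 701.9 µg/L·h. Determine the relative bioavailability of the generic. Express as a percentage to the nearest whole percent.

F_rel = 145%

F_rel = (AUC_test/D_test) / (AUC_ref/D_ref)
      = (1522/600) / (701.9/400)
      = 2.53667 / 1.75475 = 1.4456 = 144.56%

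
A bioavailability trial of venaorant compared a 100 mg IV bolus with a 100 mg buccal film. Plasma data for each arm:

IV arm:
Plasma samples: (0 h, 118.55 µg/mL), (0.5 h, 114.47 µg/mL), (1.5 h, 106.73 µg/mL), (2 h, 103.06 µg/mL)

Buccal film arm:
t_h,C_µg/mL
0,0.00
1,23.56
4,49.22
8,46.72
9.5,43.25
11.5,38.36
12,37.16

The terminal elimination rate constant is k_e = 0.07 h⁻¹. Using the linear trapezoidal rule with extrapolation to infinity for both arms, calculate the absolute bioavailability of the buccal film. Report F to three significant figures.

Trapezoidal AUC_0→2 (IV):
  [0→0.5]: (118.55+114.47)/2 × 0.5 = 58.255
  [0.5→1.5]: (114.47+106.73)/2 × 1 = 110.6
  [1.5→2]: (106.73+103.06)/2 × 0.5 = 52.4475
  Sum = 221.3025 µg/mL·h
IV tail: 103.06/0.07 = 1472.286; AUC_iv,0→∞ = 221.3025 + 1472.286 = 1693.5885 µg/mL·h
Trapezoidal AUC_0→12 (buccal film):
  [0→1]: (0.00+23.56)/2 × 1 = 11.78
  [1→4]: (23.56+49.22)/2 × 3 = 109.17
  [4→8]: (49.22+46.72)/2 × 4 = 191.88
  [8→9.5]: (46.72+43.25)/2 × 1.5 = 67.4775
  [9.5→11.5]: (43.25+38.36)/2 × 2 = 81.61
  [11.5→12]: (38.36+37.16)/2 × 0.5 = 18.88
  Sum = 480.7975 µg/mL·h
buccal film tail: 37.16/0.07 = 530.857; AUC_ev,0→∞ = 480.7975 + 530.857 = 1011.6545 µg/mL·h
F = (AUC_ev/D_ev)/(AUC_iv/D_iv) = (1011.6545/100)/(1693.5885/100) = 10.116545/16.935885 = 0.5973

F = 0.597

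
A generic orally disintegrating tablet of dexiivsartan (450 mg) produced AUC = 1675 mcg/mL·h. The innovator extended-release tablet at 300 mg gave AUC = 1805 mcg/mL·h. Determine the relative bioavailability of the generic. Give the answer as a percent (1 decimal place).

F_rel = (AUC_test/D_test) / (AUC_ref/D_ref)
      = (1675/450) / (1805/300)
      = 3.72222 / 6.01667 = 0.6187 = 61.87%

F_rel = 61.9%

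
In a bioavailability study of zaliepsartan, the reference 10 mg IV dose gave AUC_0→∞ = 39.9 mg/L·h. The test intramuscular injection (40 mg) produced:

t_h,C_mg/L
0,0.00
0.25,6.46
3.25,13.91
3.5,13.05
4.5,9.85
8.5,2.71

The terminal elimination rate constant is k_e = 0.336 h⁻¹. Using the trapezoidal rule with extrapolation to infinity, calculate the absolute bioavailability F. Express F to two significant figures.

Trapezoidal AUC_0→8.5 (intramuscular injection):
  [0→0.25]: (0.00+6.46)/2 × 0.25 = 0.8075
  [0.25→3.25]: (6.46+13.91)/2 × 3 = 30.555
  [3.25→3.5]: (13.91+13.05)/2 × 0.25 = 3.37
  [3.5→4.5]: (13.05+9.85)/2 × 1 = 11.45
  [4.5→8.5]: (9.85+2.71)/2 × 4 = 25.12
  Sum = 71.3025 mg/L·h
Tail: C_last/k_e = 2.71/0.336 = 8.065
AUC_0→∞ (intramuscular injection) = 71.3025 + 8.065 = 79.3675 mg/L·h
F = (AUC_ev/D_ev)/(AUC_iv/D_iv) = (79.3675/40)/(39.9/10) = 1.9841875/3.99 = 0.4973

F = 0.50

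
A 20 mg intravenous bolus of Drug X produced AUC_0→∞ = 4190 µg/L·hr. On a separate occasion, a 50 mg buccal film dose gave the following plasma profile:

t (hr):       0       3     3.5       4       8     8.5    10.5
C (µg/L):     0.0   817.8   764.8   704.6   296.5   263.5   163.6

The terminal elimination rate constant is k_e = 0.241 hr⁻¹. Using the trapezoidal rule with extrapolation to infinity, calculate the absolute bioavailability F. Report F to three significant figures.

Trapezoidal AUC_0→10.5 (buccal film):
  [0→3]: (0.0+817.8)/2 × 3 = 1226.7
  [3→3.5]: (817.8+764.8)/2 × 0.5 = 395.65
  [3.5→4]: (764.8+704.6)/2 × 0.5 = 367.35
  [4→8]: (704.6+296.5)/2 × 4 = 2002.2
  [8→8.5]: (296.5+263.5)/2 × 0.5 = 140.0
  [8.5→10.5]: (263.5+163.6)/2 × 2 = 427.1
  Sum = 4559.0 µg/L·hr
Tail: C_last/k_e = 163.6/0.241 = 678.838
AUC_0→∞ (buccal film) = 4559.0 + 678.838 = 5237.838 µg/L·hr
F = (AUC_ev/D_ev)/(AUC_iv/D_iv) = (5237.838/50)/(4190/20) = 104.75676/209.5 = 0.5000

F = 0.500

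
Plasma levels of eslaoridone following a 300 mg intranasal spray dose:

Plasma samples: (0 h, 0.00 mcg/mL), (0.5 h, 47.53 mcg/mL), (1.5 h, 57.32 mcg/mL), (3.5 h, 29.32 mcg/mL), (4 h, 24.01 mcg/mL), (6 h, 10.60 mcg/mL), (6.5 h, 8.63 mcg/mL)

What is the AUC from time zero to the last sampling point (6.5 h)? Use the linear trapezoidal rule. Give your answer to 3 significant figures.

Trapezoidal AUC_0→6.5:
  [0→0.5]: (0.00+47.53)/2 × 0.5 = 11.8825
  [0.5→1.5]: (47.53+57.32)/2 × 1 = 52.425
  [1.5→3.5]: (57.32+29.32)/2 × 2 = 86.64
  [3.5→4]: (29.32+24.01)/2 × 0.5 = 13.3325
  [4→6]: (24.01+10.60)/2 × 2 = 34.61
  [6→6.5]: (10.60+8.63)/2 × 0.5 = 4.8075
  Sum = 203.6975 mcg/mL·h

AUC = 204 mcg/mL·h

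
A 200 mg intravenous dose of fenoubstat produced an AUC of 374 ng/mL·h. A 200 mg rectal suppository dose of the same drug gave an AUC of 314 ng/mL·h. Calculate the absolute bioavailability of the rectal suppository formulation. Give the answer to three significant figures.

F = (AUC_ev / D_ev) / (AUC_iv / D_iv)
  = (314/200) / (374/200)
  = 1.57 / 1.87 = 0.8396

F = 0.840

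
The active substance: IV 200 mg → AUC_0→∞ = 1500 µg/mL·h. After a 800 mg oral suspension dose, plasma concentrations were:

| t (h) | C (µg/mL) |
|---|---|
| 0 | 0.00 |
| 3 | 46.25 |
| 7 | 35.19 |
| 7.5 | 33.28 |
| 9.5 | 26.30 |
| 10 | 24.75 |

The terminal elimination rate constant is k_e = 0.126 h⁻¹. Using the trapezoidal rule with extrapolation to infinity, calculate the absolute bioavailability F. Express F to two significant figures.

F = 0.086

Trapezoidal AUC_0→10 (oral suspension):
  [0→3]: (0.00+46.25)/2 × 3 = 69.375
  [3→7]: (46.25+35.19)/2 × 4 = 162.88
  [7→7.5]: (35.19+33.28)/2 × 0.5 = 17.1175
  [7.5→9.5]: (33.28+26.30)/2 × 2 = 59.58
  [9.5→10]: (26.30+24.75)/2 × 0.5 = 12.7625
  Sum = 321.715 µg/mL·h
Tail: C_last/k_e = 24.75/0.126 = 196.429
AUC_0→∞ (oral suspension) = 321.715 + 196.429 = 518.144 µg/mL·h
F = (AUC_ev/D_ev)/(AUC_iv/D_iv) = (518.144/800)/(1500/200) = 0.64768/7.5 = 0.0864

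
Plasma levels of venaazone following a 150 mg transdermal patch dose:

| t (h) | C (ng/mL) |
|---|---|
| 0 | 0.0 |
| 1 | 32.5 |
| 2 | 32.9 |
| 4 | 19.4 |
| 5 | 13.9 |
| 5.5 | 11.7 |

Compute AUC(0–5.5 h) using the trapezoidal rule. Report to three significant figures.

Trapezoidal AUC_0→5.5:
  [0→1]: (0.0+32.5)/2 × 1 = 16.25
  [1→2]: (32.5+32.9)/2 × 1 = 32.7
  [2→4]: (32.9+19.4)/2 × 2 = 52.3
  [4→5]: (19.4+13.9)/2 × 1 = 16.65
  [5→5.5]: (13.9+11.7)/2 × 0.5 = 6.4
  Sum = 124.3 ng/mL·h

AUC = 124 ng/mL·h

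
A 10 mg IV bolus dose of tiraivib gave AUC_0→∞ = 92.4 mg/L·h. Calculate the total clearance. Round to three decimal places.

CL = 0.108 L/h

CL = Dose_iv / AUC_0→∞
   = 10 / 92.4 = 0.108225 L/h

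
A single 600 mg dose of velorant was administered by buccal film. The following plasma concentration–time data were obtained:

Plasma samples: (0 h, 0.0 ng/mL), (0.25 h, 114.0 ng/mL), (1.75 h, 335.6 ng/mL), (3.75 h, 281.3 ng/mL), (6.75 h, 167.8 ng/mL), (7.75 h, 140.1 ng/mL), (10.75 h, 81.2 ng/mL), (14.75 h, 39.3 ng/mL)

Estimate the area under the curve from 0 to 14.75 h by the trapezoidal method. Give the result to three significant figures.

Trapezoidal AUC_0→14.75:
  [0→0.25]: (0.0+114.0)/2 × 0.25 = 14.25
  [0.25→1.75]: (114.0+335.6)/2 × 1.5 = 337.2
  [1.75→3.75]: (335.6+281.3)/2 × 2 = 616.9
  [3.75→6.75]: (281.3+167.8)/2 × 3 = 673.65
  [6.75→7.75]: (167.8+140.1)/2 × 1 = 153.95
  [7.75→10.75]: (140.1+81.2)/2 × 3 = 331.95
  [10.75→14.75]: (81.2+39.3)/2 × 4 = 241.0
  Sum = 2368.9 ng/mL·h

AUC = 2370 ng/mL·h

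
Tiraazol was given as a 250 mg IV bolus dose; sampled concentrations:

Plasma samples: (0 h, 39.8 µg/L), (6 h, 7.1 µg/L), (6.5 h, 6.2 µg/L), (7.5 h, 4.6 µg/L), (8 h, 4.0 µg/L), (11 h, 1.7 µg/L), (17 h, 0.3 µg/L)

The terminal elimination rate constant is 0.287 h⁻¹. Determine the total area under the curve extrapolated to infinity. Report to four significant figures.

AUC = 167.2 µg/L·h

Trapezoidal AUC_0→17:
  [0→6]: (39.8+7.1)/2 × 6 = 140.7
  [6→6.5]: (7.1+6.2)/2 × 0.5 = 3.325
  [6.5→7.5]: (6.2+4.6)/2 × 1 = 5.4
  [7.5→8]: (4.6+4.0)/2 × 0.5 = 2.15
  [8→11]: (4.0+1.7)/2 × 3 = 8.55
  [11→17]: (1.7+0.3)/2 × 6 = 6.0
  Sum = 166.125 µg/L·h
Extrapolated tail: C_last / k_e = 0.3 / 0.287 = 1.045
AUC_0→∞ = 166.125 + 1.045 = 167.17 µg/L·h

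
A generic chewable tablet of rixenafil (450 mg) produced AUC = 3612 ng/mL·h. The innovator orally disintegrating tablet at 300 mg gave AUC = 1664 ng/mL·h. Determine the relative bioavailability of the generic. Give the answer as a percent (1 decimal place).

F_rel = 144.7%

F_rel = (AUC_test/D_test) / (AUC_ref/D_ref)
      = (3612/450) / (1664/300)
      = 8.02667 / 5.54667 = 1.4471 = 144.71%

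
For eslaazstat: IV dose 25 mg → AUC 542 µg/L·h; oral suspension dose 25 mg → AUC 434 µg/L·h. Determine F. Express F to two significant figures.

F = 0.80

F = (AUC_ev / D_ev) / (AUC_iv / D_iv)
  = (434/25) / (542/25)
  = 17.36 / 21.68 = 0.8007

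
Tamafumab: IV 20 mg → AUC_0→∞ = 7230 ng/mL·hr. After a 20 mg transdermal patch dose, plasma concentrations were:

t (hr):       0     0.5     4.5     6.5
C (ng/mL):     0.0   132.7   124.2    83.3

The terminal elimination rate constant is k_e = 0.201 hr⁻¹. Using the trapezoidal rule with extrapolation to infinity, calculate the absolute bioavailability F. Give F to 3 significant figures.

Trapezoidal AUC_0→6.5 (transdermal patch):
  [0→0.5]: (0.0+132.7)/2 × 0.5 = 33.175
  [0.5→4.5]: (132.7+124.2)/2 × 4 = 513.8
  [4.5→6.5]: (124.2+83.3)/2 × 2 = 207.5
  Sum = 754.475 ng/mL·hr
Tail: C_last/k_e = 83.3/0.201 = 414.428
AUC_0→∞ (transdermal patch) = 754.475 + 414.428 = 1168.903 ng/mL·hr
F = (AUC_ev/D_ev)/(AUC_iv/D_iv) = (1168.903/20)/(7230/20) = 58.44515/361.5 = 0.1617

F = 0.162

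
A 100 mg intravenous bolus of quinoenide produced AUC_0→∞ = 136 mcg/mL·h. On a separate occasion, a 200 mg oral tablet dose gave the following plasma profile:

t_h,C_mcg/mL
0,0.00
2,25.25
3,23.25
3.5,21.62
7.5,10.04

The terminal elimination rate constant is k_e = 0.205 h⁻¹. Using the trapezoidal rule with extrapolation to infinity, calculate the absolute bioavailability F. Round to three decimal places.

Trapezoidal AUC_0→7.5 (oral tablet):
  [0→2]: (0.00+25.25)/2 × 2 = 25.25
  [2→3]: (25.25+23.25)/2 × 1 = 24.25
  [3→3.5]: (23.25+21.62)/2 × 0.5 = 11.2175
  [3.5→7.5]: (21.62+10.04)/2 × 4 = 63.32
  Sum = 124.0375 mcg/mL·h
Tail: C_last/k_e = 10.04/0.205 = 48.976
AUC_0→∞ (oral tablet) = 124.0375 + 48.976 = 173.0135 mcg/mL·h
F = (AUC_ev/D_ev)/(AUC_iv/D_iv) = (173.0135/200)/(136/100) = 0.8650675/1.36 = 0.6361

F = 0.636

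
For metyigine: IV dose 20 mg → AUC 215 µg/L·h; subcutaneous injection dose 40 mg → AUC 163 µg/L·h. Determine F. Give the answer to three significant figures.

F = (AUC_ev / D_ev) / (AUC_iv / D_iv)
  = (163/40) / (215/20)
  = 4.075 / 10.75 = 0.3791

F = 0.379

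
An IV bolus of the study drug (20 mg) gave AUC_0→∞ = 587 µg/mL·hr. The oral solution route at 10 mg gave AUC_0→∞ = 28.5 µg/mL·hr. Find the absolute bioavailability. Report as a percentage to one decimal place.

F = (AUC_ev / D_ev) / (AUC_iv / D_iv)
  = (28.5/10) / (587/20)
  = 2.85 / 29.35 = 0.0971
  = 9.71%

F = 9.7%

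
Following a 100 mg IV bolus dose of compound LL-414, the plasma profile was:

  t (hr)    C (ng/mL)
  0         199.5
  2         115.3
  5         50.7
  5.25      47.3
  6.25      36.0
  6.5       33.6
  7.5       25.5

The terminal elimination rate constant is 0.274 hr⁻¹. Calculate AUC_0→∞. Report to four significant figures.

Trapezoidal AUC_0→7.5:
  [0→2]: (199.5+115.3)/2 × 2 = 314.8
  [2→5]: (115.3+50.7)/2 × 3 = 249.0
  [5→5.25]: (50.7+47.3)/2 × 0.25 = 12.25
  [5.25→6.25]: (47.3+36.0)/2 × 1 = 41.65
  [6.25→6.5]: (36.0+33.6)/2 × 0.25 = 8.7
  [6.5→7.5]: (33.6+25.5)/2 × 1 = 29.55
  Sum = 655.95 ng/mL·hr
Extrapolated tail: C_last / k_e = 25.5 / 0.274 = 93.066
AUC_0→∞ = 655.95 + 93.066 = 749.016 ng/mL·hr

AUC = 749.0 ng/mL·hr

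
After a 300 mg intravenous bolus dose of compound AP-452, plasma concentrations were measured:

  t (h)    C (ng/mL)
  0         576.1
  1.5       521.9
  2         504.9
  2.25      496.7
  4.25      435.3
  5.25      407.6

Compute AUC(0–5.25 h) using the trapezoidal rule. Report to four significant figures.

AUC = 2559 ng/mL·h

Trapezoidal AUC_0→5.25:
  [0→1.5]: (576.1+521.9)/2 × 1.5 = 823.5
  [1.5→2]: (521.9+504.9)/2 × 0.5 = 256.7
  [2→2.25]: (504.9+496.7)/2 × 0.25 = 125.2
  [2.25→4.25]: (496.7+435.3)/2 × 2 = 932.0
  [4.25→5.25]: (435.3+407.6)/2 × 1 = 421.45
  Sum = 2558.85 ng/mL·h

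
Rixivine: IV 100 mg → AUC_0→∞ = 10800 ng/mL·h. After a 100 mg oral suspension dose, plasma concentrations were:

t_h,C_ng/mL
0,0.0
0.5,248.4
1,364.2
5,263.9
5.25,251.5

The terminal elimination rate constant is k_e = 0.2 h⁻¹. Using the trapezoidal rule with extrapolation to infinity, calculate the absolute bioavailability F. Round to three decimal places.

Trapezoidal AUC_0→5.25 (oral suspension):
  [0→0.5]: (0.0+248.4)/2 × 0.5 = 62.1
  [0.5→1]: (248.4+364.2)/2 × 0.5 = 153.15
  [1→5]: (364.2+263.9)/2 × 4 = 1256.2
  [5→5.25]: (263.9+251.5)/2 × 0.25 = 64.425
  Sum = 1535.875 ng/mL·h
Tail: C_last/k_e = 251.5/0.2 = 1257.500
AUC_0→∞ (oral suspension) = 1535.875 + 1257.500 = 2793.375 ng/mL·h
F = (AUC_ev/D_ev)/(AUC_iv/D_iv) = (2793.375/100)/(10800/100) = 27.93375/108 = 0.2586

F = 0.259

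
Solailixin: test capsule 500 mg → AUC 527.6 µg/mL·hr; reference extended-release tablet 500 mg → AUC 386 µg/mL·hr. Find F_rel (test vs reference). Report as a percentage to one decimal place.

F_rel = 136.7%

F_rel = (AUC_test/D_test) / (AUC_ref/D_ref)
      = (527.6/500) / (386/500)
      = 1.0552 / 0.772 = 1.3668 = 136.68%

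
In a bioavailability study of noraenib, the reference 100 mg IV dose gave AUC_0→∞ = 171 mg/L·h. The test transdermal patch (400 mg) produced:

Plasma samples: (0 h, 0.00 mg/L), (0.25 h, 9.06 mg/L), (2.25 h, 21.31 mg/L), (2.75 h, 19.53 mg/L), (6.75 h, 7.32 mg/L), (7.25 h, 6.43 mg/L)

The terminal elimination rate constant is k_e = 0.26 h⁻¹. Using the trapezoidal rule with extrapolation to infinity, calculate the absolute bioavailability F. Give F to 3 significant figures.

Trapezoidal AUC_0→7.25 (transdermal patch):
  [0→0.25]: (0.00+9.06)/2 × 0.25 = 1.1325
  [0.25→2.25]: (9.06+21.31)/2 × 2 = 30.37
  [2.25→2.75]: (21.31+19.53)/2 × 0.5 = 10.21
  [2.75→6.75]: (19.53+7.32)/2 × 4 = 53.7
  [6.75→7.25]: (7.32+6.43)/2 × 0.5 = 3.4375
  Sum = 98.85 mg/L·h
Tail: C_last/k_e = 6.43/0.26 = 24.731
AUC_0→∞ (transdermal patch) = 98.85 + 24.731 = 123.581 mg/L·h
F = (AUC_ev/D_ev)/(AUC_iv/D_iv) = (123.581/400)/(171/100) = 0.3089525/1.71 = 0.1807

F = 0.181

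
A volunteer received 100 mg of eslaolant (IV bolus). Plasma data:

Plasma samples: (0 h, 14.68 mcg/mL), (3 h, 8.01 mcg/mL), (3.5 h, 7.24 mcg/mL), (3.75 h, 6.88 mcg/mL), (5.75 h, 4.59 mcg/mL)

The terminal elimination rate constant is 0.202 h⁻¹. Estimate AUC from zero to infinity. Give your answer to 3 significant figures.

Trapezoidal AUC_0→5.75:
  [0→3]: (14.68+8.01)/2 × 3 = 34.035
  [3→3.5]: (8.01+7.24)/2 × 0.5 = 3.8125
  [3.5→3.75]: (7.24+6.88)/2 × 0.25 = 1.765
  [3.75→5.75]: (6.88+4.59)/2 × 2 = 11.47
  Sum = 51.0825 mcg/mL·h
Extrapolated tail: C_last / k_e = 4.59 / 0.202 = 22.723
AUC_0→∞ = 51.0825 + 22.723 = 73.8055 mcg/mL·h

AUC = 73.8 mcg/mL·h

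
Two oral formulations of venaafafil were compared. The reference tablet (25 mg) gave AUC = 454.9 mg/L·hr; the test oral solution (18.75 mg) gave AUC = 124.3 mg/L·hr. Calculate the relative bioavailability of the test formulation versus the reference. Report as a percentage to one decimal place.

F_rel = (AUC_test/D_test) / (AUC_ref/D_ref)
      = (124.3/18.75) / (454.9/25)
      = 6.62933 / 18.196 = 0.3643 = 36.43%

F_rel = 36.4%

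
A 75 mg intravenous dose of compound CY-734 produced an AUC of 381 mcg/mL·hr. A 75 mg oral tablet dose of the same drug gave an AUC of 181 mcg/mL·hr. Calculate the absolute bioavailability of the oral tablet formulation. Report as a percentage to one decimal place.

F = 47.5%

F = (AUC_ev / D_ev) / (AUC_iv / D_iv)
  = (181/75) / (381/75)
  = 2.41333 / 5.08 = 0.4751
  = 47.51%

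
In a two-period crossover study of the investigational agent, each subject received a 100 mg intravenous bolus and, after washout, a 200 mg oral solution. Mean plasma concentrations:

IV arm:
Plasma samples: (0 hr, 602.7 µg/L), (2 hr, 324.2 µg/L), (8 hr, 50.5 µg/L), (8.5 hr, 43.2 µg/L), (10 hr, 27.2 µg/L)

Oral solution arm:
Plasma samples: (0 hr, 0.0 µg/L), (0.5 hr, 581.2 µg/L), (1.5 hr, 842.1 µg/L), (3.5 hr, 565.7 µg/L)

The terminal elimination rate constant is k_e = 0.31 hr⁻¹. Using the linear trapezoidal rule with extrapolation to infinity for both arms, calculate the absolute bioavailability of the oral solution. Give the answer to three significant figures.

Trapezoidal AUC_0→10 (IV):
  [0→2]: (602.7+324.2)/2 × 2 = 926.9
  [2→8]: (324.2+50.5)/2 × 6 = 1124.1
  [8→8.5]: (50.5+43.2)/2 × 0.5 = 23.425
  [8.5→10]: (43.2+27.2)/2 × 1.5 = 52.8
  Sum = 2127.225 µg/L·hr
IV tail: 27.2/0.31 = 87.742; AUC_iv,0→∞ = 2127.225 + 87.742 = 2214.967 µg/L·hr
Trapezoidal AUC_0→3.5 (oral solution):
  [0→0.5]: (0.0+581.2)/2 × 0.5 = 145.3
  [0.5→1.5]: (581.2+842.1)/2 × 1 = 711.65
  [1.5→3.5]: (842.1+565.7)/2 × 2 = 1407.8
  Sum = 2264.75 µg/L·hr
oral solution tail: 565.7/0.31 = 1824.839; AUC_ev,0→∞ = 2264.75 + 1824.839 = 4089.589 µg/L·hr
F = (AUC_ev/D_ev)/(AUC_iv/D_iv) = (4089.589/200)/(2214.967/100) = 20.447945/22.14967 = 0.9232

F = 0.923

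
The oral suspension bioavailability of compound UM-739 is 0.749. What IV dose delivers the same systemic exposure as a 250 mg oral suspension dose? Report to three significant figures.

Systemic exposure from an extravascular dose = F × D_ev, so the equivalent IV dose is F × D_ev.
D_iv = F × D_ev = 0.749 × 250 = 187.25 mg

D_iv = 187 mg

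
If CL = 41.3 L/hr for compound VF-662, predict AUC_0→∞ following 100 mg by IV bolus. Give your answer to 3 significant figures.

AUC = 2.42 mg/L·hr

AUC_0→∞ = Dose_iv / CL
        = 100 / 41.3 = 2.42131 mg/L·hr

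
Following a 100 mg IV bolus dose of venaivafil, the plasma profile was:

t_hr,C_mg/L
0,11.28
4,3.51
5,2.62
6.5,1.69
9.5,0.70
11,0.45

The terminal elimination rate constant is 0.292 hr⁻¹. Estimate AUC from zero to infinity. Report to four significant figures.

AUC = 41.87 mg/L·hr

Trapezoidal AUC_0→11:
  [0→4]: (11.28+3.51)/2 × 4 = 29.58
  [4→5]: (3.51+2.62)/2 × 1 = 3.065
  [5→6.5]: (2.62+1.69)/2 × 1.5 = 3.2325
  [6.5→9.5]: (1.69+0.70)/2 × 3 = 3.585
  [9.5→11]: (0.70+0.45)/2 × 1.5 = 0.8625
  Sum = 40.325 mg/L·hr
Extrapolated tail: C_last / k_e = 0.45 / 0.292 = 1.541
AUC_0→∞ = 40.325 + 1.541 = 41.866 mg/L·hr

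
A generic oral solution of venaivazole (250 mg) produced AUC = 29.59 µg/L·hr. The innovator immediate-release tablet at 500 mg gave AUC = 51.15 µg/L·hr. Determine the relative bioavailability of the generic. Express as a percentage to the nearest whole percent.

F_rel = (AUC_test/D_test) / (AUC_ref/D_ref)
      = (29.59/250) / (51.15/500)
      = 0.11836 / 0.1023 = 1.1570 = 115.70%

F_rel = 116%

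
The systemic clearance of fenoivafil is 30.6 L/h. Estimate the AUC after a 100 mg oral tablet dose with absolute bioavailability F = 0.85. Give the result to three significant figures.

AUC_0→∞ = F × Dose / CL
        = 0.85 × 100 / 30.6 = 2.77778 mg/L·h

AUC = 2.78 mg/L·h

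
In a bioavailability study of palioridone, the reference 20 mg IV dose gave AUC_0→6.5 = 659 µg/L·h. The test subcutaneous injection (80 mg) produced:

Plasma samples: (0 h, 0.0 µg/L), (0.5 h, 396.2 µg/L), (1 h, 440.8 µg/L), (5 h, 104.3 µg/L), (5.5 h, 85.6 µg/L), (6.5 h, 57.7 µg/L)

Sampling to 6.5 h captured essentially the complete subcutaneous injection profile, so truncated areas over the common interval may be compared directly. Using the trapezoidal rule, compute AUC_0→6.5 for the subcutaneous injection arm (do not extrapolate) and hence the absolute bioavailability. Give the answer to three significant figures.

F = 0.576

Trapezoidal AUC_0→6.5 (subcutaneous injection):
  [0→0.5]: (0.0+396.2)/2 × 0.5 = 99.05
  [0.5→1]: (396.2+440.8)/2 × 0.5 = 209.25
  [1→5]: (440.8+104.3)/2 × 4 = 1090.2
  [5→5.5]: (104.3+85.6)/2 × 0.5 = 47.475
  [5.5→6.5]: (85.6+57.7)/2 × 1 = 71.65
  Sum = 1517.625 µg/L·h
F = (AUC_ev/D_ev)/(AUC_iv/D_iv) = (1517.625/80)/(659/20) = 18.9703/32.95 = 0.5757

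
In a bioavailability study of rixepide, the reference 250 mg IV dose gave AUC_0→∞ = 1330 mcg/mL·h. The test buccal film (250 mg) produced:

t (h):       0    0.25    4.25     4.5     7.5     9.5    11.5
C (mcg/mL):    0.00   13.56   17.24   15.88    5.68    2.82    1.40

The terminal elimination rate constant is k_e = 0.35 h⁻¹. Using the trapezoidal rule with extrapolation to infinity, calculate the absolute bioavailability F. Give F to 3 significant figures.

Trapezoidal AUC_0→11.5 (buccal film):
  [0→0.25]: (0.00+13.56)/2 × 0.25 = 1.695
  [0.25→4.25]: (13.56+17.24)/2 × 4 = 61.6
  [4.25→4.5]: (17.24+15.88)/2 × 0.25 = 4.14
  [4.5→7.5]: (15.88+5.68)/2 × 3 = 32.34
  [7.5→9.5]: (5.68+2.82)/2 × 2 = 8.5
  [9.5→11.5]: (2.82+1.40)/2 × 2 = 4.22
  Sum = 112.495 mcg/mL·h
Tail: C_last/k_e = 1.40/0.35 = 4.000
AUC_0→∞ (buccal film) = 112.495 + 4.000 = 116.495 mcg/mL·h
F = (AUC_ev/D_ev)/(AUC_iv/D_iv) = (116.495/250)/(1330/250) = 0.46598/5.32 = 0.0876

F = 0.0876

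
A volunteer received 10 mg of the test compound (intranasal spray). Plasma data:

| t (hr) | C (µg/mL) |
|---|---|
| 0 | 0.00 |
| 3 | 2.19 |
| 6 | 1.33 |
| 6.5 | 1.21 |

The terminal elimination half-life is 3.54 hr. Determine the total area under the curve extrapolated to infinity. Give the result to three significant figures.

Trapezoidal AUC_0→6.5:
  [0→3]: (0.00+2.19)/2 × 3 = 3.285
  [3→6]: (2.19+1.33)/2 × 3 = 5.28
  [6→6.5]: (1.33+1.21)/2 × 0.5 = 0.635
  Sum = 9.2 µg/mL·hr
k_e = ln2 / t½ = 0.693147 / 3.54 = 0.1958 hr^-1
Extrapolated tail: C_last / k_e = 1.21 / 0.1958 = 6.180
AUC_0→∞ = 9.2 + 6.180 = 15.38 µg/mL·hr

AUC = 15.4 µg/mL·hr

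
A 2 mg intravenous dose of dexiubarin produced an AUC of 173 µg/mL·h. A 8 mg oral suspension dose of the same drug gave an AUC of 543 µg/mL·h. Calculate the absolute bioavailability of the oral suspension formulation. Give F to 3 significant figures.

F = 0.785

F = (AUC_ev / D_ev) / (AUC_iv / D_iv)
  = (543/8) / (173/2)
  = 67.875 / 86.5 = 0.7847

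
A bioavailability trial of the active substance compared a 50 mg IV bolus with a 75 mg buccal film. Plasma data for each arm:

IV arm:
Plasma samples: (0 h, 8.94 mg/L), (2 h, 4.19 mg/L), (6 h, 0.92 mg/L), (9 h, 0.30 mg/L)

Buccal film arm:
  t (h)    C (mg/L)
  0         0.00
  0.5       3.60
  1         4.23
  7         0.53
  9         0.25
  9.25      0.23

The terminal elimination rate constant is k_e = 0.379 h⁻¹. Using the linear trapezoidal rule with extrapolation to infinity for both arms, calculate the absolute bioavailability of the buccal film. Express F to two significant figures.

F = 0.48

Trapezoidal AUC_0→9 (IV):
  [0→2]: (8.94+4.19)/2 × 2 = 13.13
  [2→6]: (4.19+0.92)/2 × 4 = 10.22
  [6→9]: (0.92+0.30)/2 × 3 = 1.83
  Sum = 25.18 mg/L·h
IV tail: 0.30/0.379 = 0.792; AUC_iv,0→∞ = 25.18 + 0.792 = 25.972 mg/L·h
Trapezoidal AUC_0→9.25 (buccal film):
  [0→0.5]: (0.00+3.60)/2 × 0.5 = 0.9
  [0.5→1]: (3.60+4.23)/2 × 0.5 = 1.9575
  [1→7]: (4.23+0.53)/2 × 6 = 14.28
  [7→9]: (0.53+0.25)/2 × 2 = 0.78
  [9→9.25]: (0.25+0.23)/2 × 0.25 = 0.06
  Sum = 17.9775 mg/L·h
buccal film tail: 0.23/0.379 = 0.607; AUC_ev,0→∞ = 17.9775 + 0.607 = 18.5845 mg/L·h
F = (AUC_ev/D_ev)/(AUC_iv/D_iv) = (18.5845/75)/(25.972/50) = 0.247793/0.51944 = 0.4770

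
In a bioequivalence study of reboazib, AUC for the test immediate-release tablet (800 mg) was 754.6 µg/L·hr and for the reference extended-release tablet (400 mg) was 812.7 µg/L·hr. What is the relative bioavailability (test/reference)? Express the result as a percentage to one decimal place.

F_rel = 46.4%

F_rel = (AUC_test/D_test) / (AUC_ref/D_ref)
      = (754.6/800) / (812.7/400)
      = 0.94325 / 2.03175 = 0.4643 = 46.43%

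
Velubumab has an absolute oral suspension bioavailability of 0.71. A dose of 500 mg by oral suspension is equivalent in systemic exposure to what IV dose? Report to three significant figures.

D_iv = 355 mg

Systemic exposure from an extravascular dose = F × D_ev, so the equivalent IV dose is F × D_ev.
D_iv = F × D_ev = 0.71 × 500 = 355 mg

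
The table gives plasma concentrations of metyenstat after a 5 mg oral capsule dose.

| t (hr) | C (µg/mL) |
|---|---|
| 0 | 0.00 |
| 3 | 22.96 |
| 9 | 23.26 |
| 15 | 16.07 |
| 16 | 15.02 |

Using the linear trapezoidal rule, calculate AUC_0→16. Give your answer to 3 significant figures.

AUC = 307 µg/mL·hr

Trapezoidal AUC_0→16:
  [0→3]: (0.00+22.96)/2 × 3 = 34.44
  [3→9]: (22.96+23.26)/2 × 6 = 138.66
  [9→15]: (23.26+16.07)/2 × 6 = 117.99
  [15→16]: (16.07+15.02)/2 × 1 = 15.545
  Sum = 306.635 µg/mL·hr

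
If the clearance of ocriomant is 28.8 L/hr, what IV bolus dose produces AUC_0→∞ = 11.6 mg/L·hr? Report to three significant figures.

Dose_iv = CL × AUC_0→∞
     = 28.8 × 11.6 = 334.08 mg

Dose = 334 mg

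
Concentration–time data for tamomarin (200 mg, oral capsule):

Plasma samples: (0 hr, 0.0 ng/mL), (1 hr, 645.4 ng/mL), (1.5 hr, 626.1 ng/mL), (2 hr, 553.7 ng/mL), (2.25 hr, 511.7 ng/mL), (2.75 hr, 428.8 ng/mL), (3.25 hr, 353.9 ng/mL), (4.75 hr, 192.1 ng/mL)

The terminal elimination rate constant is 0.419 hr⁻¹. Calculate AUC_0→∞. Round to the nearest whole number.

Trapezoidal AUC_0→4.75:
  [0→1]: (0.0+645.4)/2 × 1 = 322.7
  [1→1.5]: (645.4+626.1)/2 × 0.5 = 317.875
  [1.5→2]: (626.1+553.7)/2 × 0.5 = 294.95
  [2→2.25]: (553.7+511.7)/2 × 0.25 = 133.175
  [2.25→2.75]: (511.7+428.8)/2 × 0.5 = 235.125
  [2.75→3.25]: (428.8+353.9)/2 × 0.5 = 195.675
  [3.25→4.75]: (353.9+192.1)/2 × 1.5 = 409.5
  Sum = 1909.0 ng/mL·hr
Extrapolated tail: C_last / k_e = 192.1 / 0.419 = 458.473
AUC_0→∞ = 1909.0 + 458.473 = 2367.473 ng/mL·hr

AUC = 2367 ng/mL·hr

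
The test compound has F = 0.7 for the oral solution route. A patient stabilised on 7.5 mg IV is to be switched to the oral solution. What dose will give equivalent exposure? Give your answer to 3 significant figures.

For equal systemic exposure: F × D_ev = D_iv
D_ev = D_iv / F = 7.5 / 0.7 = 10.7143 mg

D_oral = 10.7 mg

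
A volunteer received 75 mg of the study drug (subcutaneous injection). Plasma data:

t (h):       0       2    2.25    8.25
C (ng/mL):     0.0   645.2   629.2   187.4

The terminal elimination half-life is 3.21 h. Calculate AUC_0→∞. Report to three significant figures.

AUC = 4120 ng/mL·h

Trapezoidal AUC_0→8.25:
  [0→2]: (0.0+645.2)/2 × 2 = 645.2
  [2→2.25]: (645.2+629.2)/2 × 0.25 = 159.3
  [2.25→8.25]: (629.2+187.4)/2 × 6 = 2449.8
  Sum = 3254.3 ng/mL·h
k_e = ln2 / t½ = 0.693147 / 3.21 = 0.2159 h^-1
Extrapolated tail: C_last / k_e = 187.4 / 0.2159 = 867.994
AUC_0→∞ = 3254.3 + 867.994 = 4122.294 ng/mL·h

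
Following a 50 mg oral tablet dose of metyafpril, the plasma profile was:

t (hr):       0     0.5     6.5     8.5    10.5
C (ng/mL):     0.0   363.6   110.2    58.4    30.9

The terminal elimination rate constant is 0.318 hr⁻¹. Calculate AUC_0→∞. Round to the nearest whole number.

Trapezoidal AUC_0→10.5:
  [0→0.5]: (0.0+363.6)/2 × 0.5 = 90.9
  [0.5→6.5]: (363.6+110.2)/2 × 6 = 1421.4
  [6.5→8.5]: (110.2+58.4)/2 × 2 = 168.6
  [8.5→10.5]: (58.4+30.9)/2 × 2 = 89.3
  Sum = 1770.2 ng/mL·hr
Extrapolated tail: C_last / k_e = 30.9 / 0.318 = 97.170
AUC_0→∞ = 1770.2 + 97.170 = 1867.37 ng/mL·hr

AUC = 1867 ng/mL·hr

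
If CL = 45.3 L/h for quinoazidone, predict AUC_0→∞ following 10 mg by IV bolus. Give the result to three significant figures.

AUC = 0.221 mg/L·h

AUC_0→∞ = Dose_iv / CL
        = 10 / 45.3 = 0.220751 mg/L·h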